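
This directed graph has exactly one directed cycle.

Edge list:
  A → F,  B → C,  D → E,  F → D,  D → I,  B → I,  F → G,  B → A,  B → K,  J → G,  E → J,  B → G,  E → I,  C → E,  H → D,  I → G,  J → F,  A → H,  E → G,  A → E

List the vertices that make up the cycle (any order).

DFS with gray/black marking from F:
F gray
  D gray
    I gray
      G gray
      G black
    I black
    E gray
      E→I: I black — skip
      E→G: G black — skip
      J gray
        J→F: F is gray → back edge
Back edge closes the cycle F → D → E → J → F; its vertices are {D, E, F, J}.

D, E, F, J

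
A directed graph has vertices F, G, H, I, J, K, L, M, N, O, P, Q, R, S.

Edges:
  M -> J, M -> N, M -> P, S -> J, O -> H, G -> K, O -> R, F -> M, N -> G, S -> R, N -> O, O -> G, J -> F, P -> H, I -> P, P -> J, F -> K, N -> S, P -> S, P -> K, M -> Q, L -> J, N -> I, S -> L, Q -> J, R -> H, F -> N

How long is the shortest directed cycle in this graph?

For each vertex v, BFS finds the shortest path from v back to v.
The shortest such closed walk is F → M → J → F, length 3.

3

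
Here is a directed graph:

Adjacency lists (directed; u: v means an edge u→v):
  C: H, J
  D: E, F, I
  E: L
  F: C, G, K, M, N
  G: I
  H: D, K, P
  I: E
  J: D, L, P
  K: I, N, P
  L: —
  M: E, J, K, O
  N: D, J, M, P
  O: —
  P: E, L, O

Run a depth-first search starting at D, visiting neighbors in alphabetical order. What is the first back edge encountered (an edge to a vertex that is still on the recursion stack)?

DFS from D (visiting neighbors in alphabetical order); mark gray on enter, black on exit:
D gray
  E gray
    L gray
    L black
  E black
  F gray
    C gray
      H gray
        H→D: D is gray → back edge
First back edge: H → D.

H→D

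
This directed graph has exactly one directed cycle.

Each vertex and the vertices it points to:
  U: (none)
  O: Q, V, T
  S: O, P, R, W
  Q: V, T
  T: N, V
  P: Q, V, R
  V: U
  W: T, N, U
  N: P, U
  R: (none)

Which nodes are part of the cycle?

N, P, Q, T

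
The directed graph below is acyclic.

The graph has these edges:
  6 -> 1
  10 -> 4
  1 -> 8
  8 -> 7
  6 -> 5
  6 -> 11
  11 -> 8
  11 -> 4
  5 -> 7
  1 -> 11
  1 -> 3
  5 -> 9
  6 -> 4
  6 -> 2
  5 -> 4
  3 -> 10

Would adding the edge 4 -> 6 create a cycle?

Yes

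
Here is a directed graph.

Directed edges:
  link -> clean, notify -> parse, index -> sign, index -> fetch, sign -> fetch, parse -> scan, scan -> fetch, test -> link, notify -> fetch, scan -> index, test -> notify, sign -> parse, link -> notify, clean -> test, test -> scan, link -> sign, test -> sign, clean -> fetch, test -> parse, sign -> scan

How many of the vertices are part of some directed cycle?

7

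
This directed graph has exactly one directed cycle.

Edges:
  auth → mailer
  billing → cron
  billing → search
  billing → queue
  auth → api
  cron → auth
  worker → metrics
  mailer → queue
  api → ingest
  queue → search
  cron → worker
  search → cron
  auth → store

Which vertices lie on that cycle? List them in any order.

DFS with gray/black marking from cron:
cron gray
  worker gray
    metrics gray
    metrics black
  worker black
  auth gray
    api gray
      ingest gray
      ingest black
    api black
    mailer gray
      queue gray
        search gray
          search→cron: cron is gray → back edge
Back edge closes the cycle cron → auth → mailer → queue → search → cron; its vertices are {auth, cron, queue, mailer, search}.

auth, cron, queue, mailer, search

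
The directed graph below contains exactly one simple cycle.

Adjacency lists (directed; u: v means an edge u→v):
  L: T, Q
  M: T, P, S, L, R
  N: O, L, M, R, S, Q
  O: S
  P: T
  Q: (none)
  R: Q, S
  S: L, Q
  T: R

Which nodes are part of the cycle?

DFS with gray/black marking from S:
S gray
  L gray
    T gray
      R gray
        Q gray
        Q black
        R→S: S is gray → back edge
Back edge closes the cycle S → L → T → R → S; its vertices are {L, R, S, T}.

L, R, S, T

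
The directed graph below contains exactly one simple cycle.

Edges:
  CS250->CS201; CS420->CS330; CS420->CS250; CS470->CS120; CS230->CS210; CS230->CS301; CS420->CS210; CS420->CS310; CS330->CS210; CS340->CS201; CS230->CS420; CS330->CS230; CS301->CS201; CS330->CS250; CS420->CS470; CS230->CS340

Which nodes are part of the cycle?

DFS with gray/black marking from CS230:
CS230 gray
  CS420 gray
    CS210 gray
    CS210 black
    CS310 gray
    CS310 black
    CS470 gray
      CS120 gray
      CS120 black
    CS470 black
    CS330 gray
      CS330→CS210: CS210 black — skip
      CS250 gray
        CS201 gray
        CS201 black
      CS250 black
      CS330→CS230: CS230 is gray → back edge
Back edge closes the cycle CS230 → CS420 → CS330 → CS230; its vertices are {CS230, CS330, CS420}.

CS230, CS330, CS420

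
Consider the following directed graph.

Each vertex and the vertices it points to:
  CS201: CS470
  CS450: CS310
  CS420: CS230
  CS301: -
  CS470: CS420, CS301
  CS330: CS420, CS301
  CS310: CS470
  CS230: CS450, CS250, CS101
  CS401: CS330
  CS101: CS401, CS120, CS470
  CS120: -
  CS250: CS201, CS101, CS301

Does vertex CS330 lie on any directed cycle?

CS330 is on a cycle iff CS330 can reach itself via ≥1 edge.
CS330 → CS420 → CS230 → CS101 → CS401 → CS330 — yes.

Yes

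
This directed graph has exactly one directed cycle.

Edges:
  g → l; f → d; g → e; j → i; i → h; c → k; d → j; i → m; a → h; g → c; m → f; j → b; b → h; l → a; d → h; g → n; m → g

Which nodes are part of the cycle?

d, f, i, j, m

DFS with gray/black marking from m:
m gray
  f gray
    d gray
      h gray
      h black
      j gray
        i gray
          i→m: m is gray → back edge
Back edge closes the cycle m → f → d → j → i → m; its vertices are {d, f, i, j, m}.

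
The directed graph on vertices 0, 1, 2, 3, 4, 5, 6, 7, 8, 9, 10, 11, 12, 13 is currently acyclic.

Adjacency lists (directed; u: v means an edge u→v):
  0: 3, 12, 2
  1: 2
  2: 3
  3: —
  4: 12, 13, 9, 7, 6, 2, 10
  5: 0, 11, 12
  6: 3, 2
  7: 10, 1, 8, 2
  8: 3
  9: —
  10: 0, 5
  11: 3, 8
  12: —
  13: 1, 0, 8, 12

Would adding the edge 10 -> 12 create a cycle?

No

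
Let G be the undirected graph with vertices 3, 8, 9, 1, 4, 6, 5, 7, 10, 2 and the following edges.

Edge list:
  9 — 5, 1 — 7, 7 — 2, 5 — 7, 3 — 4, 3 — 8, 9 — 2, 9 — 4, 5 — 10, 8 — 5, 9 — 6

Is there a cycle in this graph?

DFS, tracking each vertex's parent; an edge to a visited non-parent vertex closes a cycle.
Start from 9:
visit 9 (parent –)
  visit 5 (parent 9)
    visit 10 (parent 5)
      10–5: parent, skip
    visit 7 (parent 5)
      visit 1 (parent 7)
        1–7: parent, skip
      7–5: parent, skip
      visit 2 (parent 7)
        2–9: 9 visited and ≠ parent → cycle
Cycle: 9 – 5 – 7 – 2 – 9.

Yes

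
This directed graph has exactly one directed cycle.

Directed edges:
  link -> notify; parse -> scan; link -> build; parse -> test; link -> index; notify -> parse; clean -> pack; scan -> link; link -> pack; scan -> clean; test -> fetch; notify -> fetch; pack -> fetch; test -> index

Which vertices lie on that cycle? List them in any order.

DFS with gray/black marking from parse:
parse gray
  test gray
    fetch gray
    fetch black
    index gray
    index black
  test black
  scan gray
    link gray
      notify gray
        notify→fetch: fetch black — skip
        notify→parse: parse is gray → back edge
Back edge closes the cycle parse → scan → link → notify → parse; its vertices are {link, scan, parse, notify}.

link, scan, parse, notify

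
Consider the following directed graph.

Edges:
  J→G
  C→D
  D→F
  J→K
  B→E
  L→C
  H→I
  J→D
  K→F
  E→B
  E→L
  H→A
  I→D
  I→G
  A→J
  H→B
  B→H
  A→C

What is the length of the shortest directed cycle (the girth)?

2

For each vertex v, BFS finds the shortest path from v back to v.
The shortest such closed walk is H → B → H, length 2.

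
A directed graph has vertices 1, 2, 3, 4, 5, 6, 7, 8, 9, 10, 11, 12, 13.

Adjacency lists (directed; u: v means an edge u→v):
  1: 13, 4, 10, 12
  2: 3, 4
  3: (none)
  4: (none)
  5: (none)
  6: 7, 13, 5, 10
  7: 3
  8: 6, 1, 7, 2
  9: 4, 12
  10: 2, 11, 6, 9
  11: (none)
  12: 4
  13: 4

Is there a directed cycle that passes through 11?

No

11 lies on a cycle iff there is a path from 11 back to itself.
Exploring from 11, it never reaches itself; equivalently, its strongly connected component is a singleton.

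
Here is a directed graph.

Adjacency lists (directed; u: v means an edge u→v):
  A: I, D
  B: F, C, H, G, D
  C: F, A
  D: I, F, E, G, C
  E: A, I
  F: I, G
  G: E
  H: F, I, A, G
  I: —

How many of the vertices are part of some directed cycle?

A vertex is on a directed cycle iff it belongs to a strongly connected component of size ≥ 2 (or has a self-loop).
The vertices on cycles are {A, C, D, E, F, G} — 6 in total.

6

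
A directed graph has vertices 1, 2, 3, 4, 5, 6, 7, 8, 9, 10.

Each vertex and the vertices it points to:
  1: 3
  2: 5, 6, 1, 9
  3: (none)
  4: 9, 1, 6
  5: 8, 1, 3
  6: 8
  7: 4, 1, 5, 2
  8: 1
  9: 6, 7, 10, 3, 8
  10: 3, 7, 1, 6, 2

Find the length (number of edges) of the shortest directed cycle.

For each vertex v, BFS finds the shortest path from v back to v.
The shortest such closed walk is 7 → 2 → 9 → 7, length 3.

3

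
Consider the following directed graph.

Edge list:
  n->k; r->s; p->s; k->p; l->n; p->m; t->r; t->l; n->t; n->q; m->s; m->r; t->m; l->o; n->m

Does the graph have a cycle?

DFS with white/gray/black marking, starting from s:
s gray
s black
k gray
  p gray
    m gray
      r gray
        r→s: s black — skip
      r black
      m→s: s black — skip
    m black
    p→s: s black — skip
  p black
k black
l gray
  n gray
    n→m: m black — skip
    t gray
      t→l: l is gray → back edge
Back edge found, so a cycle exists: l → n → t → l.

Yes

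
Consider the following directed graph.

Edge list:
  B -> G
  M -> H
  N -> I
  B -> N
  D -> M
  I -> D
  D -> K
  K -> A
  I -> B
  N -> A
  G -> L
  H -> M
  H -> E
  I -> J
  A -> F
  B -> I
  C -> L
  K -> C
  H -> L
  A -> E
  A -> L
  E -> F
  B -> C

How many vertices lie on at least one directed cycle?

A vertex is on a directed cycle iff it belongs to a strongly connected component of size ≥ 2 (or has a self-loop).
The vertices on cycles are {B, H, I, M, N} — 5 in total.

5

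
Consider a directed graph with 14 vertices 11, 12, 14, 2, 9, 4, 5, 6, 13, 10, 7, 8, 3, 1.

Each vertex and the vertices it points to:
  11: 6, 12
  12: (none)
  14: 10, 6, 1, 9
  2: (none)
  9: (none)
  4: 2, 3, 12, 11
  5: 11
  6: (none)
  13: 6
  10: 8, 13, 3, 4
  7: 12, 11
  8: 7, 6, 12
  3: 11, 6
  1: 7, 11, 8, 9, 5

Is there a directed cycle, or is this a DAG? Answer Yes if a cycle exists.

No

DFS with white/gray/black marking, starting from 1:
1 gray
  7 gray
    12 gray
    12 black
    11 gray
      6 gray
      6 black
      11→12: 12 black — skip
    11 black
  7 black
  1→11: 11 black — skip
  8 gray
    8→7: 7 black — skip
    8→6: 6 black — skip
    8→12: 12 black — skip
  8 black
  9 gray
  9 black
  5 gray
    5→11: 11 black — skip
  5 black
1 black
14 gray
  10 gray
    10→8: 8 black — skip
    13 gray
      13→6: 6 black — skip
    13 black
    3 gray
      3→11: 11 black — skip
      3→6: 6 black — skip
    3 black
    4 gray
      2 gray
      2 black
      4→3: 3 black — skip
      4→12: 12 black — skip
      4→11: 11 black — skip
    4 black
  10 black
  14→6: 6 black — skip
  14→1: 1 black — skip
  14→9: 9 black — skip
14 black
Every edge goes to a white or black vertex — no back edge, so the graph is acyclic.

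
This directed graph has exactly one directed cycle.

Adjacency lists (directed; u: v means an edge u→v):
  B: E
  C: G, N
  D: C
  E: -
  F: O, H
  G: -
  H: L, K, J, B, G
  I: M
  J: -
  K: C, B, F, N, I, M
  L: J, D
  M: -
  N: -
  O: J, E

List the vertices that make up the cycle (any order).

DFS with gray/black marking from H:
H gray
  L gray
    J gray
    J black
    D gray
      C gray
        G gray
        G black
        N gray
        N black
      C black
    D black
  L black
  K gray
    K→C: C black — skip
    B gray
      E gray
      E black
    B black
    F gray
      O gray
        O→J: J black — skip
        O→E: E black — skip
      O black
      F→H: H is gray → back edge
Back edge closes the cycle H → K → F → H; its vertices are {F, H, K}.

F, H, K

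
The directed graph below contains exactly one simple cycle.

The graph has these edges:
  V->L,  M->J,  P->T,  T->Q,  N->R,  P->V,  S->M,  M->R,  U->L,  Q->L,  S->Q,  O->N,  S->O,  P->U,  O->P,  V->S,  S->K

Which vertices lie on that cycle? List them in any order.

O, P, S, V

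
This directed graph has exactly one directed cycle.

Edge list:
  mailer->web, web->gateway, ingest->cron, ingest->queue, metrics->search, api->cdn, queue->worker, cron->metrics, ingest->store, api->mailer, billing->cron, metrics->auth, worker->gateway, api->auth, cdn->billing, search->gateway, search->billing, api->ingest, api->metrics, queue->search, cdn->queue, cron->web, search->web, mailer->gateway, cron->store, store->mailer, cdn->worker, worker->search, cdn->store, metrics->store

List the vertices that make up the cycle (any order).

DFS with gray/black marking from billing:
billing gray
  cron gray
    store gray
      mailer gray
        gateway gray
        gateway black
        web gray
          web→gateway: gateway black — skip
        web black
      mailer black
    store black
    metrics gray
      search gray
        search→gateway: gateway black — skip
        search→web: web black — skip
        search→billing: billing is gray → back edge
Back edge closes the cycle billing → cron → metrics → search → billing; its vertices are {cron, search, billing, metrics}.

cron, search, billing, metrics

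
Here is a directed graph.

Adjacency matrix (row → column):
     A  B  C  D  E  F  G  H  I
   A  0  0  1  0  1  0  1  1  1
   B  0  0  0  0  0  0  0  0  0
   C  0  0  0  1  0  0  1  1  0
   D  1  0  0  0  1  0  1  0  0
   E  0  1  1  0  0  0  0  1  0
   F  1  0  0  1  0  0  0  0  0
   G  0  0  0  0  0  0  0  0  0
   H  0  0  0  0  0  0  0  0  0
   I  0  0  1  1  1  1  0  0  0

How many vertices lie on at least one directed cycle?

6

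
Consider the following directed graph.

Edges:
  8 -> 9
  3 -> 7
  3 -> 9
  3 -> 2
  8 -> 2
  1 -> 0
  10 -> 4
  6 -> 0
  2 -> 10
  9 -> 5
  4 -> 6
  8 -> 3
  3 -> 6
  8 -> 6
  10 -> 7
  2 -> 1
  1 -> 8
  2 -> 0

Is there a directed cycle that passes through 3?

Yes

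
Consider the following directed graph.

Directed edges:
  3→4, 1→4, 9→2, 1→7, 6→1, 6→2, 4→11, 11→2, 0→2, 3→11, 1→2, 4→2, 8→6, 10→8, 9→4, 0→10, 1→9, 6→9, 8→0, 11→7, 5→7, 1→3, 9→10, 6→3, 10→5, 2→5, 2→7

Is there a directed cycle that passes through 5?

No

5 lies on a cycle iff there is a path from 5 back to itself.
Exploring from 5, it never reaches itself; equivalently, its strongly connected component is a singleton.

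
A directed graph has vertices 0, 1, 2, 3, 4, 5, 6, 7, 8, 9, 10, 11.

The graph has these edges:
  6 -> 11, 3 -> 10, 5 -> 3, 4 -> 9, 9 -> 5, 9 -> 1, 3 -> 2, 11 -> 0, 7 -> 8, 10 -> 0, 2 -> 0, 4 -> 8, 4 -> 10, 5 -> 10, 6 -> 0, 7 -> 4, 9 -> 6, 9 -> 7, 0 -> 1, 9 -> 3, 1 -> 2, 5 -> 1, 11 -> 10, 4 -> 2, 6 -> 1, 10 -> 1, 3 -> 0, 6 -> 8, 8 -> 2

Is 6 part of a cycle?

No

6 lies on a cycle iff there is a path from 6 back to itself.
Exploring from 6, it never reaches itself; equivalently, its strongly connected component is a singleton.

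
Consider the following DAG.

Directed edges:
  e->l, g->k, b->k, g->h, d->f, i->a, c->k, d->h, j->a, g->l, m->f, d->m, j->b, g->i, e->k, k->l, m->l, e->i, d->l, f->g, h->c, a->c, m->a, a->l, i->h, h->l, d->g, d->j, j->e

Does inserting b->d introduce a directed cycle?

Adding b→d creates a cycle iff d can already reach b.
Path from d: d → j → b.
So d → … → b → d is a cycle.

Yes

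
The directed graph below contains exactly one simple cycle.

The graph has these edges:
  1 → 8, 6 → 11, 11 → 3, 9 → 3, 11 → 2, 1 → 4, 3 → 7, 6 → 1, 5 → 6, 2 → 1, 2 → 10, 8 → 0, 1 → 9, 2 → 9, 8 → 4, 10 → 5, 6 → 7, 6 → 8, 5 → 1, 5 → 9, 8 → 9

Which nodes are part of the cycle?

DFS with gray/black marking from 6:
6 gray
  7 gray
  7 black
  11 gray
    3 gray
      3→7: 7 black — skip
    3 black
    2 gray
      9 gray
        9→3: 3 black — skip
      9 black
      1 gray
        4 gray
        4 black
        1→9: 9 black — skip
        8 gray
          8→9: 9 black — skip
          0 gray
          0 black
          8→4: 4 black — skip
        8 black
      1 black
      10 gray
        5 gray
          5→1: 1 black — skip
          5→9: 9 black — skip
          5→6: 6 is gray → back edge
Back edge closes the cycle 6 → 11 → 2 → 10 → 5 → 6; its vertices are {2, 5, 6, 10, 11}.

2, 5, 6, 10, 11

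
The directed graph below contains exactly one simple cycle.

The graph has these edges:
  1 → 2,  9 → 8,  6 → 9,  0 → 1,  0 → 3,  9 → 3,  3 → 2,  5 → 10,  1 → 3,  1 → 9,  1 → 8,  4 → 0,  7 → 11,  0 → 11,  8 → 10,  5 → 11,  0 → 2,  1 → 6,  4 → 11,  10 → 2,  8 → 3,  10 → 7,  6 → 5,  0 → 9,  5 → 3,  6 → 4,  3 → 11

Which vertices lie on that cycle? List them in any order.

DFS with gray/black marking from 0:
0 gray
  3 gray
    2 gray
    2 black
    11 gray
    11 black
  3 black
  0→2: 2 black — skip
  0→11: 11 black — skip
  1 gray
    1→3: 3 black — skip
    6 gray
      9 gray
        8 gray
          10 gray
            7 gray
              7→11: 11 black — skip
            7 black
            10→2: 2 black — skip
          10 black
          8→3: 3 black — skip
        8 black
        9→3: 3 black — skip
      9 black
      5 gray
        5→10: 10 black — skip
        5→11: 11 black — skip
        5→3: 3 black — skip
      5 black
      4 gray
        4→11: 11 black — skip
        4→0: 0 is gray → back edge
Back edge closes the cycle 0 → 1 → 6 → 4 → 0; its vertices are {0, 1, 4, 6}.

0, 1, 4, 6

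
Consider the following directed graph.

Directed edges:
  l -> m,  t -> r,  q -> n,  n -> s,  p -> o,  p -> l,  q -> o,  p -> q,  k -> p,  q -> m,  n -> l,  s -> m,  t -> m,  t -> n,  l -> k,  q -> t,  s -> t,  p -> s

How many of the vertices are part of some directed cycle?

7

A vertex is on a directed cycle iff it belongs to a strongly connected component of size ≥ 2 (or has a self-loop).
The vertices on cycles are {k, l, n, p, q, s, t} — 7 in total.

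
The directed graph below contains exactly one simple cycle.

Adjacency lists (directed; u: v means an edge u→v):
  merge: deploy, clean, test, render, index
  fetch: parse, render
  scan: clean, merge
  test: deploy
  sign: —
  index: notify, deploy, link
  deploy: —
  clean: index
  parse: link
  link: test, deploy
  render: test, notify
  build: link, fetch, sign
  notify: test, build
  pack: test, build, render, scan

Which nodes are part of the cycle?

build, fetch, notify, render

DFS with gray/black marking from build:
build gray
  link gray
    test gray
      deploy gray
      deploy black
    test black
    link→deploy: deploy black — skip
  link black
  fetch gray
    parse gray
      parse→link: link black — skip
    parse black
    render gray
      render→test: test black — skip
      notify gray
        notify→test: test black — skip
        notify→build: build is gray → back edge
Back edge closes the cycle build → fetch → render → notify → build; its vertices are {build, fetch, notify, render}.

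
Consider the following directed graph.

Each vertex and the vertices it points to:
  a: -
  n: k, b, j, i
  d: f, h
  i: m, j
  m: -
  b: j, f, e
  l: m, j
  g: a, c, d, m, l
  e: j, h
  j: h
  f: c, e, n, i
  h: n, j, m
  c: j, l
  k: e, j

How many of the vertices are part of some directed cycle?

10

A vertex is on a directed cycle iff it belongs to a strongly connected component of size ≥ 2 (or has a self-loop).
The vertices on cycles are {b, c, e, f, h, i, j, k, l, n} — 10 in total.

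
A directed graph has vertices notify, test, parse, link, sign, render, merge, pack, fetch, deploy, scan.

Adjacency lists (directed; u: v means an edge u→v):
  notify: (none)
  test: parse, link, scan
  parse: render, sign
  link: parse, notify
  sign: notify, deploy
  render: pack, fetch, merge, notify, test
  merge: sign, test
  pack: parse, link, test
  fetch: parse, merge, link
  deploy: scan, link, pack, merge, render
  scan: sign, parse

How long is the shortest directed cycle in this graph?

3

For each vertex v, BFS finds the shortest path from v back to v.
The shortest such closed walk is deploy → scan → sign → deploy, length 3.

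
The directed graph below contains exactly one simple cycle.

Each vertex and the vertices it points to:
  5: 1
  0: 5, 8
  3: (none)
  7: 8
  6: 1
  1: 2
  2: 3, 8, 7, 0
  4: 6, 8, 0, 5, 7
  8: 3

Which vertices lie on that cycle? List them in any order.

0, 1, 2, 5

DFS with gray/black marking from 1:
1 gray
  2 gray
    3 gray
    3 black
    8 gray
      8→3: 3 black — skip
    8 black
    7 gray
      7→8: 8 black — skip
    7 black
    0 gray
      5 gray
        5→1: 1 is gray → back edge
Back edge closes the cycle 1 → 2 → 0 → 5 → 1; its vertices are {0, 1, 2, 5}.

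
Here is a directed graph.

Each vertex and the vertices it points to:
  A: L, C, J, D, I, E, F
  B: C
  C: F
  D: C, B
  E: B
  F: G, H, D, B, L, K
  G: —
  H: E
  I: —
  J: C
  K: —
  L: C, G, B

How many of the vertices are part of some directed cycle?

7

A vertex is on a directed cycle iff it belongs to a strongly connected component of size ≥ 2 (or has a self-loop).
The vertices on cycles are {B, C, D, E, F, H, L} — 7 in total.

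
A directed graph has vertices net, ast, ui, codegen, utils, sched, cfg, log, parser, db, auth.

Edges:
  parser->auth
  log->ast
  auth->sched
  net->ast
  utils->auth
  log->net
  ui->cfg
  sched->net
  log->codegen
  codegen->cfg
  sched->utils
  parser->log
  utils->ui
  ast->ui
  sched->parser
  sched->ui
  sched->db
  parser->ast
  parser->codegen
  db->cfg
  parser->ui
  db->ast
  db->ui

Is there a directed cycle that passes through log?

log lies on a cycle iff there is a path from log back to itself.
Exploring from log, it never reaches itself; equivalently, its strongly connected component is a singleton.

No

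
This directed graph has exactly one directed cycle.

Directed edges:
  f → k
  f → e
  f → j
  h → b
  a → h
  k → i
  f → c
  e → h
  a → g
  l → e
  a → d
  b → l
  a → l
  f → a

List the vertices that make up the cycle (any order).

b, e, h, l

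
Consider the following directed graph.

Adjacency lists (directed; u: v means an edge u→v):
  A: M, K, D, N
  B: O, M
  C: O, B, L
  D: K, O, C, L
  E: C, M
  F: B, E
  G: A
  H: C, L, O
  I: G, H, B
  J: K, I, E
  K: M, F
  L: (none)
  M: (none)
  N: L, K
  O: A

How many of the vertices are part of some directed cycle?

9

A vertex is on a directed cycle iff it belongs to a strongly connected component of size ≥ 2 (or has a self-loop).
The vertices on cycles are {A, B, C, D, E, F, K, N, O} — 9 in total.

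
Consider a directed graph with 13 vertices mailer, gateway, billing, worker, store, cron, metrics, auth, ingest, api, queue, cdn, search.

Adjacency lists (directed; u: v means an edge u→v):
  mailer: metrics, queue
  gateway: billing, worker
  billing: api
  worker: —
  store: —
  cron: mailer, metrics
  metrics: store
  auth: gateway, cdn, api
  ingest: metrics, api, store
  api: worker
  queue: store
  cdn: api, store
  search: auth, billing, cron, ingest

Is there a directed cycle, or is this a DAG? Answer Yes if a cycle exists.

No

DFS with white/gray/black marking, starting from auth:
auth gray
  gateway gray
    billing gray
      api gray
        worker gray
        worker black
      api black
    billing black
    gateway→worker: worker black — skip
  gateway black
  cdn gray
    cdn→api: api black — skip
    store gray
    store black
  cdn black
  auth→api: api black — skip
auth black
mailer gray
  metrics gray
    metrics→store: store black — skip
  metrics black
  queue gray
    queue→store: store black — skip
  queue black
mailer black
cron gray
  cron→mailer: mailer black — skip
  cron→metrics: metrics black — skip
cron black
ingest gray
  ingest→metrics: metrics black — skip
  ingest→api: api black — skip
  ingest→store: store black — skip
ingest black
search gray
  search→auth: auth black — skip
  search→billing: billing black — skip
  search→cron: cron black — skip
  search→ingest: ingest black — skip
search black
Every edge goes to a white or black vertex — no back edge, so the graph is acyclic.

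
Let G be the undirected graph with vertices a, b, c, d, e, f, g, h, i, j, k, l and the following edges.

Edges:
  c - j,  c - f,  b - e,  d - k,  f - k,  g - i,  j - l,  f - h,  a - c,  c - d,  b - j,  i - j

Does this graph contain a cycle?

Yes

DFS, tracking each vertex's parent; an edge to a visited non-parent vertex closes a cycle.
Start from k:
visit k (parent –)
  visit f (parent k)
    f–k: parent, skip
    visit h (parent f)
      h–f: parent, skip
    visit c (parent f)
      c–f: parent, skip
      visit d (parent c)
        d–c: parent, skip
        d–k: k visited and ≠ parent → cycle
Cycle: k – f – c – d – k.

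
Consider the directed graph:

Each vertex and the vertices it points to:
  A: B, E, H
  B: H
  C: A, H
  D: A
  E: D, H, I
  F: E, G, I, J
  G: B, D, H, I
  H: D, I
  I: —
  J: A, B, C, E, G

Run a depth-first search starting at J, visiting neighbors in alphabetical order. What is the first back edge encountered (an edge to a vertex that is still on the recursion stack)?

DFS from J (visiting neighbors in alphabetical order); mark gray on enter, black on exit:
J gray
  A gray
    B gray
      H gray
        D gray
          D→A: A is gray → back edge
First back edge: D → A.

D→A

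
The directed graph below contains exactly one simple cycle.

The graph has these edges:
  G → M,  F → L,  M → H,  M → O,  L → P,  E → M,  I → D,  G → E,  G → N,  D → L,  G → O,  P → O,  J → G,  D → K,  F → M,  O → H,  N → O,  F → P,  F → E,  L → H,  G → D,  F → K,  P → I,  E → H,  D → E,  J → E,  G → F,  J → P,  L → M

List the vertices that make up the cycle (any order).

D, I, L, P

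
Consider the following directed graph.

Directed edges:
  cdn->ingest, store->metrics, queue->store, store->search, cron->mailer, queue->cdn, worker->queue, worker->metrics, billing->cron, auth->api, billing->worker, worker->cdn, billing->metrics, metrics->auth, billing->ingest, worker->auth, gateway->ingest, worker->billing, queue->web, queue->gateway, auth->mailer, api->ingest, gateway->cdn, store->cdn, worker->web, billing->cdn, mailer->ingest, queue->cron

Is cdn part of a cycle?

cdn lies on a cycle iff there is a path from cdn back to itself.
Exploring from cdn, it never reaches itself; equivalently, its strongly connected component is a singleton.

No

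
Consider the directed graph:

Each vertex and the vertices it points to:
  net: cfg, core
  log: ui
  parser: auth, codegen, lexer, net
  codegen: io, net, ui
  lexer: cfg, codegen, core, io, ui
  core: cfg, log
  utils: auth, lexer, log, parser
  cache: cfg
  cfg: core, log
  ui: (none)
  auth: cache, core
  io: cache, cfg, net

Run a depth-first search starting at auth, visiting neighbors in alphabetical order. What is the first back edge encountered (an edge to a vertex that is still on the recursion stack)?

DFS from auth (visiting neighbors in alphabetical order); mark gray on enter, black on exit:
auth gray
  cache gray
    cfg gray
      core gray
        core→cfg: cfg is gray → back edge
First back edge: core → cfg.

core->cfg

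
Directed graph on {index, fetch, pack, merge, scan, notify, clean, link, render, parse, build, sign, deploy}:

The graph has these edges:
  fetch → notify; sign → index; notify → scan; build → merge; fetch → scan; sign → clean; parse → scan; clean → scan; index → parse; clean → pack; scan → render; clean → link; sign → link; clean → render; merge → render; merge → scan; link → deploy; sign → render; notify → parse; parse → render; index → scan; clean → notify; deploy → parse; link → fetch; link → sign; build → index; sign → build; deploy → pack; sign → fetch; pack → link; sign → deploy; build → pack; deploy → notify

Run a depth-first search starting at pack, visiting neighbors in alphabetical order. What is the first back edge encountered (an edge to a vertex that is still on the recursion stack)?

deploy→pack

DFS from pack (visiting neighbors in alphabetical order); mark gray on enter, black on exit:
pack gray
  link gray
    deploy gray
      notify gray
        parse gray
          render gray
          render black
          scan gray
            scan→render: render black — skip
          scan black
        parse black
        notify→scan: scan black — skip
      notify black
      deploy→pack: pack is gray → back edge
First back edge: deploy → pack.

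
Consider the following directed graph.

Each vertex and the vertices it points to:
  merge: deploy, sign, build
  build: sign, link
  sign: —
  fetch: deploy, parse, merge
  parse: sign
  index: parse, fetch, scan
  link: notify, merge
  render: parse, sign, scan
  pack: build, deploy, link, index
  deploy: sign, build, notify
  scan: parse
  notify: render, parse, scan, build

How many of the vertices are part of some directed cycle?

A vertex is on a directed cycle iff it belongs to a strongly connected component of size ≥ 2 (or has a self-loop).
The vertices on cycles are {link, build, merge, deploy, notify} — 5 in total.

5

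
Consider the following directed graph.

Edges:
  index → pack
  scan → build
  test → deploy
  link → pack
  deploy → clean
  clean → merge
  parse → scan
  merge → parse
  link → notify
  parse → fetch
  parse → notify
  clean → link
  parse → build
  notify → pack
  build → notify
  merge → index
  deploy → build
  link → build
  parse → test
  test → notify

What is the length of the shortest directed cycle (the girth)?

For each vertex v, BFS finds the shortest path from v back to v.
The shortest such closed walk is deploy → clean → merge → parse → test → deploy, length 5.

5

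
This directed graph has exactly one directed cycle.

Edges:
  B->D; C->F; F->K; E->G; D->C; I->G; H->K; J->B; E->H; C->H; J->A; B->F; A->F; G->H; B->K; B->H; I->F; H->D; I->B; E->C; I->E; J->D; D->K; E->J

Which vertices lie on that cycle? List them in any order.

C, D, H

DFS with gray/black marking from C:
C gray
  H gray
    K gray
    K black
    D gray
      D→K: K black — skip
      D→C: C is gray → back edge
Back edge closes the cycle C → H → D → C; its vertices are {C, D, H}.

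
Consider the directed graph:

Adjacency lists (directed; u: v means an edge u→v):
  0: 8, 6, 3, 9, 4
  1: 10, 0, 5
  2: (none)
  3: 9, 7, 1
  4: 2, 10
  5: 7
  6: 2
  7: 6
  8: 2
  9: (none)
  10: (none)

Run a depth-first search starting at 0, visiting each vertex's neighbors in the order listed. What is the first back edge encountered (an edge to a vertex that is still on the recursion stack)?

1->0

DFS from 0 (visiting each vertex's neighbors in the order listed); mark gray on enter, black on exit:
0 gray
  8 gray
    2 gray
    2 black
  8 black
  6 gray
    6→2: 2 black — skip
  6 black
  3 gray
    9 gray
    9 black
    7 gray
      7→6: 6 black — skip
    7 black
    1 gray
      10 gray
      10 black
      1→0: 0 is gray → back edge
First back edge: 1 → 0.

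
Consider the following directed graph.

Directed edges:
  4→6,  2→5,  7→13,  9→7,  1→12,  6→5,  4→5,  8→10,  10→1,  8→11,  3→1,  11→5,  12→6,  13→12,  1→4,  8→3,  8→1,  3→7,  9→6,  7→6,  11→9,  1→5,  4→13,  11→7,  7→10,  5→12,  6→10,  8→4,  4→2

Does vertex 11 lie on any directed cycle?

11 lies on a cycle iff there is a path from 11 back to itself.
Exploring from 11, it never reaches itself; equivalently, its strongly connected component is a singleton.

No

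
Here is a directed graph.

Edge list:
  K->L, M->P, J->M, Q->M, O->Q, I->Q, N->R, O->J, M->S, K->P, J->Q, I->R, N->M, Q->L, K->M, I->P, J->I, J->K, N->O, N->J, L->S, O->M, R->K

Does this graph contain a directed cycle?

DFS with white/gray/black marking, starting from Q:
Q gray
  L gray
    S gray
    S black
  L black
  M gray
    M→S: S black — skip
    P gray
    P black
  M black
Q black
J gray
  J→Q: Q black — skip
  I gray
    I→Q: Q black — skip
    I→P: P black — skip
    R gray
      K gray
        K→M: M black — skip
        K→P: P black — skip
        K→L: L black — skip
      K black
    R black
  I black
  J→M: M black — skip
  J→K: K black — skip
J black
O gray
  O→J: J black — skip
  O→Q: Q black — skip
  O→M: M black — skip
O black
N gray
  N→M: M black — skip
  N→R: R black — skip
  N→O: O black — skip
  N→J: J black — skip
N black
Every edge goes to a white or black vertex — no back edge, so the graph is acyclic.

No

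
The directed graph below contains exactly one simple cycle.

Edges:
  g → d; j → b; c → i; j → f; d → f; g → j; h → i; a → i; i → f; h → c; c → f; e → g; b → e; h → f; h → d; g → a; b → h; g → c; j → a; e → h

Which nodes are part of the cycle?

DFS with gray/black marking from e:
e gray
  h gray
    f gray
    f black
    d gray
      d→f: f black — skip
    d black
    c gray
      i gray
        i→f: f black — skip
      i black
      c→f: f black — skip
    c black
    h→i: i black — skip
  h black
  g gray
    g→d: d black — skip
    j gray
      b gray
        b→e: e is gray → back edge
Back edge closes the cycle e → g → j → b → e; its vertices are {b, e, g, j}.

b, e, g, j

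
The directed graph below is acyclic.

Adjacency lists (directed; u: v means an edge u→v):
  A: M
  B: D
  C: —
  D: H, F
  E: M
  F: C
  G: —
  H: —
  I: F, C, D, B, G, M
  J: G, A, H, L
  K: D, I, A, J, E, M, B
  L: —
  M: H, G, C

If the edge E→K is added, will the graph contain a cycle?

Adding E→K creates a cycle iff K can already reach E.
Path from K: K → E.
So K → … → E → K is a cycle.

Yes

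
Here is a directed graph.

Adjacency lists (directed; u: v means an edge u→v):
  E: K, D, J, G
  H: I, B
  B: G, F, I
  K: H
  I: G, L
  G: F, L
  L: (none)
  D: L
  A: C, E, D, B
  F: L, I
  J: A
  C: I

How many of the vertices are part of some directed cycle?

6

A vertex is on a directed cycle iff it belongs to a strongly connected component of size ≥ 2 (or has a self-loop).
The vertices on cycles are {A, E, F, G, I, J} — 6 in total.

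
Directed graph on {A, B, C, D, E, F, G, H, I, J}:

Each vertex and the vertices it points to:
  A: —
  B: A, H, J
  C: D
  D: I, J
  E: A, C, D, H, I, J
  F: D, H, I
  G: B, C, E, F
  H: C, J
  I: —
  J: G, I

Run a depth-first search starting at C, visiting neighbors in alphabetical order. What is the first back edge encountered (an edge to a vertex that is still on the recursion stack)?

DFS from C (visiting neighbors in alphabetical order); mark gray on enter, black on exit:
C gray
  D gray
    I gray
    I black
    J gray
      G gray
        B gray
          A gray
          A black
          H gray
            H→C: C is gray → back edge
First back edge: H → C.

H→C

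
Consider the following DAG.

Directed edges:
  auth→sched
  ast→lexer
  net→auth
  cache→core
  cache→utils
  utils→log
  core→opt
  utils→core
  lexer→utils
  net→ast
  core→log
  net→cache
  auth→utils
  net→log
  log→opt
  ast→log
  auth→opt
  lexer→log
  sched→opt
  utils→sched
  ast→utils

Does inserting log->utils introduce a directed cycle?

Yes

Adding log→utils creates a cycle iff utils can already reach log.
Path from utils: utils → log.
So utils → … → log → utils is a cycle.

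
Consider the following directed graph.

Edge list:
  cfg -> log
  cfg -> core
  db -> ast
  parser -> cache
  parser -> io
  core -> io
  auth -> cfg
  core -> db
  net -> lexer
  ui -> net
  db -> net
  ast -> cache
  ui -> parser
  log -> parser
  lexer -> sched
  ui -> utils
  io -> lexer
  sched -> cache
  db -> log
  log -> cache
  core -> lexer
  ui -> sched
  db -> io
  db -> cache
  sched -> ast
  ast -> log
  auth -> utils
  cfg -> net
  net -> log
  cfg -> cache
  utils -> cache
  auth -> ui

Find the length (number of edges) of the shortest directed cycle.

6

For each vertex v, BFS finds the shortest path from v back to v.
The shortest such closed walk is io → lexer → sched → ast → log → parser → io, length 6.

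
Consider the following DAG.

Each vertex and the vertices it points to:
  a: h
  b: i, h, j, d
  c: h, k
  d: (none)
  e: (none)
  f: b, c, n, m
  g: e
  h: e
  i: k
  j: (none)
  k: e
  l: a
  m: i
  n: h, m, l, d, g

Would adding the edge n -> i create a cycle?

Adding n→i creates a cycle iff i can already reach n.
Explore from i: no path reaches n. The graph stays acyclic.

No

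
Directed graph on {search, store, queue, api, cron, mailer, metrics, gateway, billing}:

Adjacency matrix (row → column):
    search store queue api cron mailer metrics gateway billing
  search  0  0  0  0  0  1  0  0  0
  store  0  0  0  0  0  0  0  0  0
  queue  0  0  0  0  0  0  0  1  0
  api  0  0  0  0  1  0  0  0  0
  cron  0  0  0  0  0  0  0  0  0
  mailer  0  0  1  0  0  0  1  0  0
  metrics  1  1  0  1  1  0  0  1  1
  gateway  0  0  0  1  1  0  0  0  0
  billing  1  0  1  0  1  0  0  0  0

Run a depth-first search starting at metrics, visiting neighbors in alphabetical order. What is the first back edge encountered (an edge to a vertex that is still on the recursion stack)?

mailer→metrics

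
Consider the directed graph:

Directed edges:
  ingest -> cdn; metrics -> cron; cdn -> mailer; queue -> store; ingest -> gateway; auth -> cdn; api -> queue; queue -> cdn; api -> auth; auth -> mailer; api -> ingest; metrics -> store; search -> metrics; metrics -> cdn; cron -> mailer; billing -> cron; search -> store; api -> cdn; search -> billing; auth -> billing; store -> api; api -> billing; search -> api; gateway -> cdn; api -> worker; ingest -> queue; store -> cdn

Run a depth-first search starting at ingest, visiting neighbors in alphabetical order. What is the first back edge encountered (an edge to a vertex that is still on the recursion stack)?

DFS from ingest (visiting neighbors in alphabetical order); mark gray on enter, black on exit:
ingest gray
  cdn gray
    mailer gray
    mailer black
  cdn black
  gateway gray
    gateway→cdn: cdn black — skip
  gateway black
  queue gray
    queue→cdn: cdn black — skip
    store gray
      api gray
        auth gray
          billing gray
            cron gray
              cron→mailer: mailer black — skip
            cron black
          billing black
          auth→cdn: cdn black — skip
          auth→mailer: mailer black — skip
        auth black
        api→billing: billing black — skip
        api→cdn: cdn black — skip
        api→ingest: ingest is gray → back edge
First back edge: api → ingest.

api→ingest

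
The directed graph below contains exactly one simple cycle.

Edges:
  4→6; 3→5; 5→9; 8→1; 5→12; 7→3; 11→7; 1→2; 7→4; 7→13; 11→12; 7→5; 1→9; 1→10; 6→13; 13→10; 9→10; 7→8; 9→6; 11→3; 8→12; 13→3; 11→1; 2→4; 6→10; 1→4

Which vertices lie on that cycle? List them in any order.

3, 5, 6, 9, 13

DFS with gray/black marking from 13:
13 gray
  10 gray
  10 black
  3 gray
    5 gray
      12 gray
      12 black
      9 gray
        6 gray
          6→10: 10 black — skip
          6→13: 13 is gray → back edge
Back edge closes the cycle 13 → 3 → 5 → 9 → 6 → 13; its vertices are {3, 5, 6, 9, 13}.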